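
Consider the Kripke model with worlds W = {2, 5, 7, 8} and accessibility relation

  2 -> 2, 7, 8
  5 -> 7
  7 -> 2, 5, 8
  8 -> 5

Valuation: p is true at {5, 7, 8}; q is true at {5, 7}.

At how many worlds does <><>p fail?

0

2: successors {2, 7, 8}; <>p there: 2:T, 7:T, 8:T. ✓
5: successors {7}; <>p there: 7:T. ✓
7: successors {2, 5, 8}; <>p there: 2:T, 5:T, 8:T. ✓
8: successors {5}; <>p there: 5:T. ✓
Satisfying worlds: {2, 5, 7, 8}.
So <><>p fails at the other 0 worlds.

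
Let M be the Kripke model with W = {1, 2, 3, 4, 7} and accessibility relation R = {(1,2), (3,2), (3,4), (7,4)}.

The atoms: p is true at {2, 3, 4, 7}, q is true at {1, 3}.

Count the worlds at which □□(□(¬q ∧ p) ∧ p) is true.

1: successors {2}; □(□(¬q ∧ p) ∧ p) there: 2:T. ✓
2: no successors, so □□(□(¬q ∧ p) ∧ p) holds vacuously. ✓
3: successors {2, 4}; □(□(¬q ∧ p) ∧ p) there: 2:T, 4:T. ✓
4: no successors, so □□(□(¬q ∧ p) ∧ p) holds vacuously. ✓
7: successors {4}; □(□(¬q ∧ p) ∧ p) there: 4:T. ✓
Satisfying worlds: {1, 2, 3, 4, 7}.

5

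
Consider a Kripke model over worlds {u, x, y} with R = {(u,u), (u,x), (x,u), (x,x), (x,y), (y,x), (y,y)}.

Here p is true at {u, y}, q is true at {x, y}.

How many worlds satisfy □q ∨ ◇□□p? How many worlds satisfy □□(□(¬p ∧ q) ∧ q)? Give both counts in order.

1 and 0

For □q ∨ ◇□□p:
u: □q is F, ◇□□p is F. ✗
x: □q is F, ◇□□p is F. ✗
y: □q is T, ◇□□p is F. ✓
— 1 world.
For □□(□(¬p ∧ q) ∧ q):
u: successors {u, x}; □(□(¬p ∧ q) ∧ q) there: u:F, x:F. ✗
x: successors {u, x, y}; □(□(¬p ∧ q) ∧ q) there: u:F, x:F, y:F. ✗
y: successors {x, y}; □(□(¬p ∧ q) ∧ q) there: x:F, y:F. ✗
— 0 worlds.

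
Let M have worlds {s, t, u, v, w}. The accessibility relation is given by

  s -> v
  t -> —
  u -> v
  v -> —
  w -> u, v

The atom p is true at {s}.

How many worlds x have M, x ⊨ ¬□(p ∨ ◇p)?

3

s: □(p ∨ ◇p) is F. ✓
t: □(p ∨ ◇p) is T. ✗
u: □(p ∨ ◇p) is F. ✓
v: □(p ∨ ◇p) is T. ✗
w: □(p ∨ ◇p) is F. ✓
Satisfying worlds: {s, u, w}.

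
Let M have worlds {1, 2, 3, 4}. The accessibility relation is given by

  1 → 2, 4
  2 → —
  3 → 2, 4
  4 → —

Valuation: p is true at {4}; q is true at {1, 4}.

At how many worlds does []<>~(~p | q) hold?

2

1: successors {2, 4}; <>~(~p | q) there: 2:F, 4:F. ✗
2: no successors, so []<>~(~p | q) holds vacuously. ✓
3: successors {2, 4}; <>~(~p | q) there: 2:F, 4:F. ✗
4: no successors, so []<>~(~p | q) holds vacuously. ✓
Satisfying worlds: {2, 4}.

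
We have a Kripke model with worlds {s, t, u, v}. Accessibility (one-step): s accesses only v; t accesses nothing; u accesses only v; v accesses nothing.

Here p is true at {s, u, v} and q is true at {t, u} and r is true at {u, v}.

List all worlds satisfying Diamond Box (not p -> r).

s: successors {v}; Box (not p -> r) there: v:T. ✓
t: no successors, so Diamond Box (not p -> r) fails. ✗
u: successors {v}; Box (not p -> r) there: v:T. ✓
v: no successors, so Diamond Box (not p -> r) fails. ✗

{s, u}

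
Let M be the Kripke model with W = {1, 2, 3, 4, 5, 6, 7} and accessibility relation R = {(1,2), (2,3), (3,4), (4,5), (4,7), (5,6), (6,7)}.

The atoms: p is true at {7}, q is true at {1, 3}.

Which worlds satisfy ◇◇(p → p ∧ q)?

1: successors {2}; ◇(p → p ∧ q) there: 2:T. ✓
2: successors {3}; ◇(p → p ∧ q) there: 3:T. ✓
3: successors {4}; ◇(p → p ∧ q) there: 4:T. ✓
4: successors {5, 7}; ◇(p → p ∧ q) there: 5:T, 7:F. ✓
5: successors {6}; ◇(p → p ∧ q) there: 6:F. ✗
6: successors {7}; ◇(p → p ∧ q) there: 7:F. ✗
7: no successors, so ◇◇(p → p ∧ q) fails. ✗

{1, 2, 3, 4}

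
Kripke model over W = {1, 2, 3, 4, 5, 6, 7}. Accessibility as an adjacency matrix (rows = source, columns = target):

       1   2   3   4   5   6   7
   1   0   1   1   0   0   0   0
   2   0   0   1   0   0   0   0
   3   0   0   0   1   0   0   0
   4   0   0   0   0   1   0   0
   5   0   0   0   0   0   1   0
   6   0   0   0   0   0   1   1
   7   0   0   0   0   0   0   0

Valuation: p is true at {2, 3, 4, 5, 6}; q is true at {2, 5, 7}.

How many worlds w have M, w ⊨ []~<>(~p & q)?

5

1: successors {2, 3}; ~<>(~p & q) there: 2:T, 3:T. ✓
2: successors {3}; ~<>(~p & q) there: 3:T. ✓
3: successors {4}; ~<>(~p & q) there: 4:T. ✓
4: successors {5}; ~<>(~p & q) there: 5:T. ✓
5: successors {6}; ~<>(~p & q) there: 6:F. ✗
6: successors {6, 7}; ~<>(~p & q) there: 6:F, 7:T. ✗
7: no successors, so []~<>(~p & q) holds vacuously. ✓
Satisfying worlds: {1, 2, 3, 4, 7}.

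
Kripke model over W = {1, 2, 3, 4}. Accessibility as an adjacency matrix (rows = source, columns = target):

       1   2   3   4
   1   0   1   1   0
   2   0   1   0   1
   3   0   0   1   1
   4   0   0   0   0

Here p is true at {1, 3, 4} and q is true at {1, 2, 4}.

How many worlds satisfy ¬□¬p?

1: □¬p is F. ✓
2: □¬p is F. ✓
3: □¬p is F. ✓
4: □¬p is T. ✗
Satisfying worlds: {1, 2, 3}.

3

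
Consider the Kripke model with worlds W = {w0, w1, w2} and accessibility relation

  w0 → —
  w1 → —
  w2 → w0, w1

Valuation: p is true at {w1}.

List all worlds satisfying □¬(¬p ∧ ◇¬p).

{w0, w1, w2}

w0: no successors, so □¬(¬p ∧ ◇¬p) holds vacuously. ✓
w1: no successors, so □¬(¬p ∧ ◇¬p) holds vacuously. ✓
w2: successors {w0, w1}; ¬(¬p ∧ ◇¬p) there: w0:T, w1:T. ✓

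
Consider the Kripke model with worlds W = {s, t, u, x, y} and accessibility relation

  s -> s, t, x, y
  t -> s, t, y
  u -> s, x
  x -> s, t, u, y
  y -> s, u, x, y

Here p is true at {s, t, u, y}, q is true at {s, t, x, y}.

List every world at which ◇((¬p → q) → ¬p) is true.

{s, u, y}

s: successors {s, t, x, y}; (¬p → q) → ¬p there: s:F, t:F, x:T, y:F. ✓
t: successors {s, t, y}; (¬p → q) → ¬p there: s:F, t:F, y:F. ✗
u: successors {s, x}; (¬p → q) → ¬p there: s:F, x:T. ✓
x: successors {s, t, u, y}; (¬p → q) → ¬p there: s:F, t:F, u:F, y:F. ✗
y: successors {s, u, x, y}; (¬p → q) → ¬p there: s:F, u:F, x:T, y:F. ✓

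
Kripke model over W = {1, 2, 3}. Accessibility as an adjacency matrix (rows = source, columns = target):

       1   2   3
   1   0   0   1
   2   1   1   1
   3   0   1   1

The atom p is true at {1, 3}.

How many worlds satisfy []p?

1

1: successors {3}; p there: 3:T. ✓
2: successors {1, 2, 3}; p there: 1:T, 2:F, 3:T. ✗
3: successors {2, 3}; p there: 2:F, 3:T. ✗
Satisfying worlds: {1}.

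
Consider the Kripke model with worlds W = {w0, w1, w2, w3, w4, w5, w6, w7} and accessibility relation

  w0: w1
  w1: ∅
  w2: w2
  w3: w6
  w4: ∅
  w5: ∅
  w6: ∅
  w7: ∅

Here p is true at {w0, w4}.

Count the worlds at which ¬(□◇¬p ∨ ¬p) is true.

1

w0: □◇¬p ∨ ¬p is F. ✓
w1: □◇¬p ∨ ¬p is T. ✗
w2: □◇¬p ∨ ¬p is T. ✗
w3: □◇¬p ∨ ¬p is T. ✗
w4: □◇¬p ∨ ¬p is T. ✗
w5: □◇¬p ∨ ¬p is T. ✗
w6: □◇¬p ∨ ¬p is T. ✗
w7: □◇¬p ∨ ¬p is T. ✗
Satisfying worlds: {w0}.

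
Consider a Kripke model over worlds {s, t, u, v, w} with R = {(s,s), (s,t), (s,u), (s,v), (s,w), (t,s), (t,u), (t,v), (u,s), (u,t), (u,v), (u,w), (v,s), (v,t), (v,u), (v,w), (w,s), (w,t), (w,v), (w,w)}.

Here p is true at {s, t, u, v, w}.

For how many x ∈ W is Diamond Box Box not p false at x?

s: successors {s, t, u, v, w}; Box Box not p there: s:F, t:F, u:F, v:F, w:F. ✗
t: successors {s, u, v}; Box Box not p there: s:F, u:F, v:F. ✗
u: successors {s, t, v, w}; Box Box not p there: s:F, t:F, v:F, w:F. ✗
v: successors {s, t, u, w}; Box Box not p there: s:F, t:F, u:F, w:F. ✗
w: successors {s, t, v, w}; Box Box not p there: s:F, t:F, v:F, w:F. ✗
Satisfying worlds: ∅.
So Diamond Box Box not p fails at the other 5 worlds.

5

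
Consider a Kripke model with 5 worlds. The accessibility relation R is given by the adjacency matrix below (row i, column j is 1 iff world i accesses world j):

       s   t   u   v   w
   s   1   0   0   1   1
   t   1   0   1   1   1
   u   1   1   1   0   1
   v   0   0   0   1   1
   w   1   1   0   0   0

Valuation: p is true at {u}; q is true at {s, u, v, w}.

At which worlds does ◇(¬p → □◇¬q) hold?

s: successors {s, v, w}; ¬p → □◇¬q there: s:F, v:F, w:F. ✗
t: successors {s, u, v, w}; ¬p → □◇¬q there: s:F, u:T, v:F, w:F. ✓
u: successors {s, t, u, w}; ¬p → □◇¬q there: s:F, t:F, u:T, w:F. ✓
v: successors {v, w}; ¬p → □◇¬q there: v:F, w:F. ✗
w: successors {s, t}; ¬p → □◇¬q there: s:F, t:F. ✗

{t, u}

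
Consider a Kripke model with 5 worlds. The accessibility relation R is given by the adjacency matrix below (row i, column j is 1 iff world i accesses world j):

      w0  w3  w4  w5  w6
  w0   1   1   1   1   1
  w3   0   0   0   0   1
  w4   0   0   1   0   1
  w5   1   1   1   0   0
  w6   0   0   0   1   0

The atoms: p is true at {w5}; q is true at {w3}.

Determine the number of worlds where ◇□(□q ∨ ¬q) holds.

w0: successors {w0, w3, w4, w5, w6}; □(□q ∨ ¬q) there: w0:F, w3:T, w4:T, w5:F, w6:T. ✓
w3: successors {w6}; □(□q ∨ ¬q) there: w6:T. ✓
w4: successors {w4, w6}; □(□q ∨ ¬q) there: w4:T, w6:T. ✓
w5: successors {w0, w3, w4}; □(□q ∨ ¬q) there: w0:F, w3:T, w4:T. ✓
w6: successors {w5}; □(□q ∨ ¬q) there: w5:F. ✗
Satisfying worlds: {w0, w3, w4, w5}.

4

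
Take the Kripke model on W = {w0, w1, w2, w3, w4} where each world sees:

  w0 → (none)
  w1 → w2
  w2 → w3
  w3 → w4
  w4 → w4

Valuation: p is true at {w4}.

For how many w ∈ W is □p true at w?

3

w0: no successors, so □p holds vacuously. ✓
w1: successors {w2}; p there: w2:F. ✗
w2: successors {w3}; p there: w3:F. ✗
w3: successors {w4}; p there: w4:T. ✓
w4: successors {w4}; p there: w4:T. ✓
Satisfying worlds: {w0, w3, w4}.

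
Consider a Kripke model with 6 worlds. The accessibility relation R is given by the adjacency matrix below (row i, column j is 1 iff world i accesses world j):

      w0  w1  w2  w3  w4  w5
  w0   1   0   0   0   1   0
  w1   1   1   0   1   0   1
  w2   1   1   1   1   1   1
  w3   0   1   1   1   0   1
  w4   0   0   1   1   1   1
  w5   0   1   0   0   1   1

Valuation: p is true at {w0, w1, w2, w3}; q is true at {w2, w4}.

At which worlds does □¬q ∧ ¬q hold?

{w1}

w0: □¬q is F, ¬q is T. ✗
w1: □¬q is T, ¬q is T. ✓
w2: □¬q is F, ¬q is F. ✗
w3: □¬q is F, ¬q is T. ✗
w4: □¬q is F, ¬q is F. ✗
w5: □¬q is F, ¬q is T. ✗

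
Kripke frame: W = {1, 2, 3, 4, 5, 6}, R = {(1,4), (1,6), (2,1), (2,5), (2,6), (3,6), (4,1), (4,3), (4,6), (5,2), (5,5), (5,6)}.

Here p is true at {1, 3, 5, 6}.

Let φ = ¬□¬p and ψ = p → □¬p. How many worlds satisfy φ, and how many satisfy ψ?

For ¬□¬p:
1: □¬p is F. ✓
2: □¬p is F. ✓
3: □¬p is F. ✓
4: □¬p is F. ✓
5: □¬p is F. ✓
6: □¬p is T. ✗
— 5 worlds.
For p → □¬p:
1: p is T, □¬p is F. ✗
2: p is F, □¬p is F. ✓
3: p is T, □¬p is F. ✗
4: p is F, □¬p is F. ✓
5: p is T, □¬p is F. ✗
6: p is T, □¬p is T. ✓
— 3 worlds.

5 and 3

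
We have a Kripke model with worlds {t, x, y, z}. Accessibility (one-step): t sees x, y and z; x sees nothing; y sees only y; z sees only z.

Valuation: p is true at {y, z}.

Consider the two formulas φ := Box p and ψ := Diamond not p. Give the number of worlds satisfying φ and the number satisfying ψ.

For Box p:
t: successors {x, y, z}; p there: x:F, y:T, z:T. ✗
x: no successors, so Box p holds vacuously. ✓
y: successors {y}; p there: y:T. ✓
z: successors {z}; p there: z:T. ✓
— 3 worlds.
For Diamond not p:
t: successors {x, y, z}; not p there: x:T, y:F, z:F. ✓
x: no successors, so Diamond not p fails. ✗
y: successors {y}; not p there: y:F. ✗
z: successors {z}; not p there: z:F. ✗
— 1 world.

3 and 1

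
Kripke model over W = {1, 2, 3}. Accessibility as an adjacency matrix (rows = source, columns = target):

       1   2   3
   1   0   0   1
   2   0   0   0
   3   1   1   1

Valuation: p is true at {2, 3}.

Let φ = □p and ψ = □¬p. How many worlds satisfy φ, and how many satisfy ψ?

2 and 1

For □p:
1: successors {3}; p there: 3:T. ✓
2: no successors, so □p holds vacuously. ✓
3: successors {1, 2, 3}; p there: 1:F, 2:T, 3:T. ✗
— 2 worlds.
For □¬p:
1: successors {3}; ¬p there: 3:F. ✗
2: no successors, so □¬p holds vacuously. ✓
3: successors {1, 2, 3}; ¬p there: 1:T, 2:F, 3:F. ✗
— 1 world.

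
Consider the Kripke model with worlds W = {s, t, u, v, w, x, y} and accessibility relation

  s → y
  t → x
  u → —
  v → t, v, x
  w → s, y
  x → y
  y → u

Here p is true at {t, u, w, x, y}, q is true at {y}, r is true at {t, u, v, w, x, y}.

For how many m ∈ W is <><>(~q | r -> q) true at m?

3

s: successors {y}; <>(~q | r -> q) there: y:F. ✗
t: successors {x}; <>(~q | r -> q) there: x:T. ✓
u: no successors, so <><>(~q | r -> q) fails. ✗
v: successors {t, v, x}; <>(~q | r -> q) there: t:F, v:F, x:T. ✓
w: successors {s, y}; <>(~q | r -> q) there: s:T, y:F. ✓
x: successors {y}; <>(~q | r -> q) there: y:F. ✗
y: successors {u}; <>(~q | r -> q) there: u:F. ✗
Satisfying worlds: {t, v, w}.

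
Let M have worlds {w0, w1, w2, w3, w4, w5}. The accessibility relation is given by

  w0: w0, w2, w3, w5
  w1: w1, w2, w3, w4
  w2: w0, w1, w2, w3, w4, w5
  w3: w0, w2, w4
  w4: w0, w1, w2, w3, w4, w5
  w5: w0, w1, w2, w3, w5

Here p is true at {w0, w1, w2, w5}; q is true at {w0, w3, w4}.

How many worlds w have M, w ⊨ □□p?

w0: successors {w0, w2, w3, w5}; □p there: w0:F, w2:F, w3:F, w5:F. ✗
w1: successors {w1, w2, w3, w4}; □p there: w1:F, w2:F, w3:F, w4:F. ✗
w2: successors {w0, w1, w2, w3, w4, w5}; □p there: w0:F, w1:F, w2:F, w3:F, w4:F, w5:F. ✗
w3: successors {w0, w2, w4}; □p there: w0:F, w2:F, w4:F. ✗
w4: successors {w0, w1, w2, w3, w4, w5}; □p there: w0:F, w1:F, w2:F, w3:F, w4:F, w5:F. ✗
w5: successors {w0, w1, w2, w3, w5}; □p there: w0:F, w1:F, w2:F, w3:F, w5:F. ✗
Satisfying worlds: ∅.

0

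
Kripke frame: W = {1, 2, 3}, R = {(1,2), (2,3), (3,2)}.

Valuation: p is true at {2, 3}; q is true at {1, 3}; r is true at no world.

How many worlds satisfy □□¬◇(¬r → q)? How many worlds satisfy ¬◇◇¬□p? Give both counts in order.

For □□¬◇(¬r → q):
1: successors {2}; □¬◇(¬r → q) there: 2:T. ✓
2: successors {3}; □¬◇(¬r → q) there: 3:F. ✗
3: successors {2}; □¬◇(¬r → q) there: 2:T. ✓
— 2 worlds.
For ¬◇◇¬□p:
1: ◇◇¬□p is F. ✓
2: ◇◇¬□p is F. ✓
3: ◇◇¬□p is F. ✓
— 3 worlds.

2 and 3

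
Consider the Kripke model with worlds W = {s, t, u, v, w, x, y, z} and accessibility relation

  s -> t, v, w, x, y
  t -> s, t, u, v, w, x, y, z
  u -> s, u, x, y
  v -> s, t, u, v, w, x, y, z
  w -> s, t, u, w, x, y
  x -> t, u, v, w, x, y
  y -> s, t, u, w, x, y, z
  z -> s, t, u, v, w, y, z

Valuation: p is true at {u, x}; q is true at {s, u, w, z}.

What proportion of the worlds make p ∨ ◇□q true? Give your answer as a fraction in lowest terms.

1/4

s: p is F, ◇□q is F. ✗
t: p is F, ◇□q is F. ✗
u: p is T, ◇□q is F. ✓
v: p is F, ◇□q is F. ✗
w: p is F, ◇□q is F. ✗
x: p is T, ◇□q is F. ✓
y: p is F, ◇□q is F. ✗
z: p is F, ◇□q is F. ✗
That's 2 of 8 worlds, so 2/8 = 1/4.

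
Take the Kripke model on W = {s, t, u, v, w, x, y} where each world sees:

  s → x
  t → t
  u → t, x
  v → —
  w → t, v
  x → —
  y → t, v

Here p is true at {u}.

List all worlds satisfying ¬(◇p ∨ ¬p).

{u}

s: ◇p ∨ ¬p is T. ✗
t: ◇p ∨ ¬p is T. ✗
u: ◇p ∨ ¬p is F. ✓
v: ◇p ∨ ¬p is T. ✗
w: ◇p ∨ ¬p is T. ✗
x: ◇p ∨ ¬p is T. ✗
y: ◇p ∨ ¬p is T. ✗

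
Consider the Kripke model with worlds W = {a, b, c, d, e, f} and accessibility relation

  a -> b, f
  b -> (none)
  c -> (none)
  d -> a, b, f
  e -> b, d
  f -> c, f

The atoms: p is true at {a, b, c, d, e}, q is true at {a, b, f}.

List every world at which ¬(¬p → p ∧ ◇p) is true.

{f}

a: ¬p → p ∧ ◇p is T. ✗
b: ¬p → p ∧ ◇p is T. ✗
c: ¬p → p ∧ ◇p is T. ✗
d: ¬p → p ∧ ◇p is T. ✗
e: ¬p → p ∧ ◇p is T. ✗
f: ¬p → p ∧ ◇p is F. ✓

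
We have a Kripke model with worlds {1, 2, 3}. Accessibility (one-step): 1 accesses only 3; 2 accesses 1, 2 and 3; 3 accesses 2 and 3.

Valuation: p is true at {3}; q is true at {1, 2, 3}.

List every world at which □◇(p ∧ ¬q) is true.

1: successors {3}; ◇(p ∧ ¬q) there: 3:F. ✗
2: successors {1, 2, 3}; ◇(p ∧ ¬q) there: 1:F, 2:F, 3:F. ✗
3: successors {2, 3}; ◇(p ∧ ¬q) there: 2:F, 3:F. ✗

∅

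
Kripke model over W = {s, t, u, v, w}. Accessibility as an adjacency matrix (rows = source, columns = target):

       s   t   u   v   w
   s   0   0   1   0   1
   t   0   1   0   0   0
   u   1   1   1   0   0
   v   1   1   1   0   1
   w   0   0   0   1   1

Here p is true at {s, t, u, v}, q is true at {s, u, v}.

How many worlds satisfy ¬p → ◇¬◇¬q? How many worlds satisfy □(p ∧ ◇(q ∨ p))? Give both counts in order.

For ¬p → ◇¬◇¬q:
s: ¬p is F, ◇¬◇¬q is F. ✓
t: ¬p is F, ◇¬◇¬q is F. ✓
u: ¬p is F, ◇¬◇¬q is F. ✓
v: ¬p is F, ◇¬◇¬q is F. ✓
w: ¬p is T, ◇¬◇¬q is F. ✗
— 4 worlds.
For □(p ∧ ◇(q ∨ p)):
s: successors {u, w}; p ∧ ◇(q ∨ p) there: u:T, w:F. ✗
t: successors {t}; p ∧ ◇(q ∨ p) there: t:T. ✓
u: successors {s, t, u}; p ∧ ◇(q ∨ p) there: s:T, t:T, u:T. ✓
v: successors {s, t, u, w}; p ∧ ◇(q ∨ p) there: s:T, t:T, u:T, w:F. ✗
w: successors {v, w}; p ∧ ◇(q ∨ p) there: v:T, w:F. ✗
— 2 worlds.

4 and 2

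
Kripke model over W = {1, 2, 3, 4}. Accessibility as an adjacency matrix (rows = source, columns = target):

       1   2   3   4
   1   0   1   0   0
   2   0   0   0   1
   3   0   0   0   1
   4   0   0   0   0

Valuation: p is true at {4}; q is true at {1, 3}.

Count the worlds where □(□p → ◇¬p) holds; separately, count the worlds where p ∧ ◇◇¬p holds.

1 and 0

For □(□p → ◇¬p):
1: successors {2}; □p → ◇¬p there: 2:F. ✗
2: successors {4}; □p → ◇¬p there: 4:F. ✗
3: successors {4}; □p → ◇¬p there: 4:F. ✗
4: no successors, so □(□p → ◇¬p) holds vacuously. ✓
— 1 world.
For p ∧ ◇◇¬p:
1: p is F, ◇◇¬p is F. ✗
2: p is F, ◇◇¬p is F. ✗
3: p is F, ◇◇¬p is F. ✗
4: p is T, ◇◇¬p is F. ✗
— 0 worlds.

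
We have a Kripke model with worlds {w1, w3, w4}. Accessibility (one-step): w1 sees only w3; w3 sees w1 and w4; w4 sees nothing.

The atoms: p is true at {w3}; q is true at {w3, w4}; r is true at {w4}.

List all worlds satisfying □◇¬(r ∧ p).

w1: successors {w3}; ◇¬(r ∧ p) there: w3:T. ✓
w3: successors {w1, w4}; ◇¬(r ∧ p) there: w1:T, w4:F. ✗
w4: no successors, so □◇¬(r ∧ p) holds vacuously. ✓

{w1, w4}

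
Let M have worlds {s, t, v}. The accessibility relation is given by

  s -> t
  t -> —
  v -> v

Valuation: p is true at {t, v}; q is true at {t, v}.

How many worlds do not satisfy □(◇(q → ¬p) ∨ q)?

s: successors {t}; ◇(q → ¬p) ∨ q there: t:T. ✓
t: no successors, so □(◇(q → ¬p) ∨ q) holds vacuously. ✓
v: successors {v}; ◇(q → ¬p) ∨ q there: v:T. ✓
Satisfying worlds: {s, t, v}.
So □(◇(q → ¬p) ∨ q) fails at the other 0 worlds.

0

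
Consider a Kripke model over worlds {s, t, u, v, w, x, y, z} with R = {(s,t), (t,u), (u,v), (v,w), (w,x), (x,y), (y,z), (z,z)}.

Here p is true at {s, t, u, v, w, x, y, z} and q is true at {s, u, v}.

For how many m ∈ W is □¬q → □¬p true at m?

2

s: □¬q is T, □¬p is F. ✗
t: □¬q is F, □¬p is F. ✓
u: □¬q is F, □¬p is F. ✓
v: □¬q is T, □¬p is F. ✗
w: □¬q is T, □¬p is F. ✗
x: □¬q is T, □¬p is F. ✗
y: □¬q is T, □¬p is F. ✗
z: □¬q is T, □¬p is F. ✗
Satisfying worlds: {t, u}.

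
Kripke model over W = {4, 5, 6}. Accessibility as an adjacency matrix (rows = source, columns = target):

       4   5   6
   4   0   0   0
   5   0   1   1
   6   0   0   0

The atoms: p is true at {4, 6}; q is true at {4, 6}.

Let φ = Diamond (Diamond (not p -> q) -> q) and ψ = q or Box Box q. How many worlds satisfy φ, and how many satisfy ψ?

1 and 2

For Diamond (Diamond (not p -> q) -> q):
4: no successors, so Diamond (Diamond (not p -> q) -> q) fails. ✗
5: successors {5, 6}; Diamond (not p -> q) -> q there: 5:F, 6:T. ✓
6: no successors, so Diamond (Diamond (not p -> q) -> q) fails. ✗
— 1 world.
For q or Box Box q:
4: q is T, Box Box q is T. ✓
5: q is F, Box Box q is F. ✗
6: q is T, Box Box q is T. ✓
— 2 worlds.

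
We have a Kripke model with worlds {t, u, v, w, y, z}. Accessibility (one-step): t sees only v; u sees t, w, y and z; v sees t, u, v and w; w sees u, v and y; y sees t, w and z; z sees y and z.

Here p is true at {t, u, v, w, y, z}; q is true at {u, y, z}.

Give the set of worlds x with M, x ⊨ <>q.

{u, v, w, y, z}

t: successors {v}; q there: v:F. ✗
u: successors {t, w, y, z}; q there: t:F, w:F, y:T, z:T. ✓
v: successors {t, u, v, w}; q there: t:F, u:T, v:F, w:F. ✓
w: successors {u, v, y}; q there: u:T, v:F, y:T. ✓
y: successors {t, w, z}; q there: t:F, w:F, z:T. ✓
z: successors {y, z}; q there: y:T, z:T. ✓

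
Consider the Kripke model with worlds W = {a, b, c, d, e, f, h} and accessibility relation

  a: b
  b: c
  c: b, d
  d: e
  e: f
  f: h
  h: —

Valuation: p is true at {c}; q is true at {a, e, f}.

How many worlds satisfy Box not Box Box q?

4

a: successors {b}; not Box Box q there: b:T. ✓
b: successors {c}; not Box Box q there: c:T. ✓
c: successors {b, d}; not Box Box q there: b:T, d:F. ✗
d: successors {e}; not Box Box q there: e:T. ✓
e: successors {f}; not Box Box q there: f:F. ✗
f: successors {h}; not Box Box q there: h:F. ✗
h: no successors, so Box not Box Box q holds vacuously. ✓
Satisfying worlds: {a, b, d, h}.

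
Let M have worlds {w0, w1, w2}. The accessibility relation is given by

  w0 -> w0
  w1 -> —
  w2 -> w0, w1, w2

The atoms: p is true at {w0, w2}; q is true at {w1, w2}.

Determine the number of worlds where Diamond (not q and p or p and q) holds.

2

w0: successors {w0}; not q and p or p and q there: w0:T. ✓
w1: no successors, so Diamond (not q and p or p and q) fails. ✗
w2: successors {w0, w1, w2}; not q and p or p and q there: w0:T, w1:F, w2:T. ✓
Satisfying worlds: {w0, w2}.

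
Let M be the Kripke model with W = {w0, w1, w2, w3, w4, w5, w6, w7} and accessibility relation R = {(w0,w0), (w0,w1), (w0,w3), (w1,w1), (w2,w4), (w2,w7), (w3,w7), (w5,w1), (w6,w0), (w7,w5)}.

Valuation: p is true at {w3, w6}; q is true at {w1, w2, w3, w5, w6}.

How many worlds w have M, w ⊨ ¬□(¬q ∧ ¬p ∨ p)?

4

w0: □(¬q ∧ ¬p ∨ p) is F. ✓
w1: □(¬q ∧ ¬p ∨ p) is F. ✓
w2: □(¬q ∧ ¬p ∨ p) is T. ✗
w3: □(¬q ∧ ¬p ∨ p) is T. ✗
w4: □(¬q ∧ ¬p ∨ p) is T. ✗
w5: □(¬q ∧ ¬p ∨ p) is F. ✓
w6: □(¬q ∧ ¬p ∨ p) is T. ✗
w7: □(¬q ∧ ¬p ∨ p) is F. ✓
Satisfying worlds: {w0, w1, w5, w7}.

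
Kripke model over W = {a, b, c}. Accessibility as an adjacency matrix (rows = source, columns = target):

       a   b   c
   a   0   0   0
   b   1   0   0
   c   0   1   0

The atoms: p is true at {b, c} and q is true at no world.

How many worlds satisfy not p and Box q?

a: not p is T, Box q is T. ✓
b: not p is F, Box q is F. ✗
c: not p is F, Box q is F. ✗
Satisfying worlds: {a}.

1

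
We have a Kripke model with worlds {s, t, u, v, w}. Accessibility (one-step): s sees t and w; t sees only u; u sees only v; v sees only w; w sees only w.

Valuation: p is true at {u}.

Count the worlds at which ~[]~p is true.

1

s: []~p is T. ✗
t: []~p is F. ✓
u: []~p is T. ✗
v: []~p is T. ✗
w: []~p is T. ✗
Satisfying worlds: {t}.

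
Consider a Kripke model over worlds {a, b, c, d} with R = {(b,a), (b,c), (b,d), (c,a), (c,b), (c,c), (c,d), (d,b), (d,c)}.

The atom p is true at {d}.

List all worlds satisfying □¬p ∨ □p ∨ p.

{a, d}

a: □¬p is T, □p ∨ p is T. ✓
b: □¬p is F, □p ∨ p is F. ✗
c: □¬p is F, □p ∨ p is F. ✗
d: □¬p is T, □p ∨ p is T. ✓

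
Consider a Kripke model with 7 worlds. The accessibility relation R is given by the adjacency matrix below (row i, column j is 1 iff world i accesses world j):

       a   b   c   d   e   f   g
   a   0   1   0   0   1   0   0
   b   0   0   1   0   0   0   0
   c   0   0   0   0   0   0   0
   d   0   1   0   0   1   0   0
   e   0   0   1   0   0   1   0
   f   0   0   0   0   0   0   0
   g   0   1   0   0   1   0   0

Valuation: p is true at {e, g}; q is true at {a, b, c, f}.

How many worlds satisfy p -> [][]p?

6

a: p is F, [][]p is F. ✓
b: p is F, [][]p is T. ✓
c: p is F, [][]p is T. ✓
d: p is F, [][]p is F. ✓
e: p is T, [][]p is T. ✓
f: p is F, [][]p is T. ✓
g: p is T, [][]p is F. ✗
Satisfying worlds: {a, b, c, d, e, f}.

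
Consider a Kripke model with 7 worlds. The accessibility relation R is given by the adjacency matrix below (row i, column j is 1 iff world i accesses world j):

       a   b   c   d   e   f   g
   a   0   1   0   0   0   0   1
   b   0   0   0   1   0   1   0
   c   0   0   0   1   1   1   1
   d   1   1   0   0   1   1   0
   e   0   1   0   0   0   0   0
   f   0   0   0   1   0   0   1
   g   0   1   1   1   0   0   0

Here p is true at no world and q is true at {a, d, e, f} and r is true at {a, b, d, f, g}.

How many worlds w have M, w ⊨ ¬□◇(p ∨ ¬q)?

a: □◇(p ∨ ¬q) is F. ✓
b: □◇(p ∨ ¬q) is T. ✗
c: □◇(p ∨ ¬q) is T. ✗
d: □◇(p ∨ ¬q) is F. ✓
e: □◇(p ∨ ¬q) is F. ✓
f: □◇(p ∨ ¬q) is T. ✗
g: □◇(p ∨ ¬q) is F. ✓
Satisfying worlds: {a, d, e, g}.

4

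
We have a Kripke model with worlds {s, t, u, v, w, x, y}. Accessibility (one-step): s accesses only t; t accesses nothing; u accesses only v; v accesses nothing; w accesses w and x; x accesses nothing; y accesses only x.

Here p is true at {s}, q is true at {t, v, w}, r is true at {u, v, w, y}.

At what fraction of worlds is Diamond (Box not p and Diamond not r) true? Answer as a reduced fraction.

1/7

s: successors {t}; Box not p and Diamond not r there: t:F. ✗
t: no successors, so Diamond (Box not p and Diamond not r) fails. ✗
u: successors {v}; Box not p and Diamond not r there: v:F. ✗
v: no successors, so Diamond (Box not p and Diamond not r) fails. ✗
w: successors {w, x}; Box not p and Diamond not r there: w:T, x:F. ✓
x: no successors, so Diamond (Box not p and Diamond not r) fails. ✗
y: successors {x}; Box not p and Diamond not r there: x:F. ✗
That's 1 of 7 worlds, so 1/7.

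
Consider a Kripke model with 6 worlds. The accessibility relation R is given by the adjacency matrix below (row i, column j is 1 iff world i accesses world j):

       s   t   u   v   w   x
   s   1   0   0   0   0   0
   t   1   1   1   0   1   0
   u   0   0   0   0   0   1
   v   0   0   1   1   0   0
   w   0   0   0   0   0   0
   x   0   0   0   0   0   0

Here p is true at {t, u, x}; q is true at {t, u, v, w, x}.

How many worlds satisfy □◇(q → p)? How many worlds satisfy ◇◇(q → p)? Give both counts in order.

For □◇(q → p):
s: successors {s}; ◇(q → p) there: s:T. ✓
t: successors {s, t, u, w}; ◇(q → p) there: s:T, t:T, u:T, w:F. ✗
u: successors {x}; ◇(q → p) there: x:F. ✗
v: successors {u, v}; ◇(q → p) there: u:T, v:T. ✓
w: no successors, so □◇(q → p) holds vacuously. ✓
x: no successors, so □◇(q → p) holds vacuously. ✓
— 4 worlds.
For ◇◇(q → p):
s: successors {s}; ◇(q → p) there: s:T. ✓
t: successors {s, t, u, w}; ◇(q → p) there: s:T, t:T, u:T, w:F. ✓
u: successors {x}; ◇(q → p) there: x:F. ✗
v: successors {u, v}; ◇(q → p) there: u:T, v:T. ✓
w: no successors, so ◇◇(q → p) fails. ✗
x: no successors, so ◇◇(q → p) fails. ✗
— 3 worlds.

4 and 3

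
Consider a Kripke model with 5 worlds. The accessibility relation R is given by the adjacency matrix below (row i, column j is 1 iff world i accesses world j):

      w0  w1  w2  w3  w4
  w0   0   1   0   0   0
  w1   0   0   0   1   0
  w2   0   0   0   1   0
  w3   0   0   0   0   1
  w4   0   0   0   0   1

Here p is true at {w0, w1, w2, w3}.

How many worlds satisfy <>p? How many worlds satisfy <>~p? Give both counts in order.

3 and 2

For <>p:
w0: successors {w1}; p there: w1:T. ✓
w1: successors {w3}; p there: w3:T. ✓
w2: successors {w3}; p there: w3:T. ✓
w3: successors {w4}; p there: w4:F. ✗
w4: successors {w4}; p there: w4:F. ✗
— 3 worlds.
For <>~p:
w0: successors {w1}; ~p there: w1:F. ✗
w1: successors {w3}; ~p there: w3:F. ✗
w2: successors {w3}; ~p there: w3:F. ✗
w3: successors {w4}; ~p there: w4:T. ✓
w4: successors {w4}; ~p there: w4:T. ✓
— 2 worlds.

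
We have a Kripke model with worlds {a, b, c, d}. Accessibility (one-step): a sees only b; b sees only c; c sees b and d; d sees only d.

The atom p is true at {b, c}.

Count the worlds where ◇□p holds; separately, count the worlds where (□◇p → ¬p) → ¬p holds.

2 and 3

For ◇□p:
a: successors {b}; □p there: b:T. ✓
b: successors {c}; □p there: c:F. ✗
c: successors {b, d}; □p there: b:T, d:F. ✓
d: successors {d}; □p there: d:F. ✗
— 2 worlds.
For (□◇p → ¬p) → ¬p:
a: □◇p → ¬p is T, ¬p is T. ✓
b: □◇p → ¬p is F, ¬p is F. ✓
c: □◇p → ¬p is T, ¬p is F. ✗
d: □◇p → ¬p is T, ¬p is T. ✓
— 3 worlds.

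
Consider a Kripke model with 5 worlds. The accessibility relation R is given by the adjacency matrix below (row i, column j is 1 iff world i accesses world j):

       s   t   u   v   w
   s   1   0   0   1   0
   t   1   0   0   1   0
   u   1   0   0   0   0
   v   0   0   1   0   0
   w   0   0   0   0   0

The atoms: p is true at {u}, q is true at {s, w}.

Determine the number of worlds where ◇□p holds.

s: successors {s, v}; □p there: s:F, v:T. ✓
t: successors {s, v}; □p there: s:F, v:T. ✓
u: successors {s}; □p there: s:F. ✗
v: successors {u}; □p there: u:F. ✗
w: no successors, so ◇□p fails. ✗
Satisfying worlds: {s, t}.

2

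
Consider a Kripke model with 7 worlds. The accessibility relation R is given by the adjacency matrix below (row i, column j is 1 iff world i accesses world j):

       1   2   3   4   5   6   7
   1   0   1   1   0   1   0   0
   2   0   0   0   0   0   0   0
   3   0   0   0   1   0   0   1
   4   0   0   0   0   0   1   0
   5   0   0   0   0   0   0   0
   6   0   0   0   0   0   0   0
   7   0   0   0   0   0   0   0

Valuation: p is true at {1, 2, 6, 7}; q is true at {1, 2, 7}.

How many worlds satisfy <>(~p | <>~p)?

1: successors {2, 3, 5}; ~p | <>~p there: 2:F, 3:T, 5:T. ✓
2: no successors, so <>(~p | <>~p) fails. ✗
3: successors {4, 7}; ~p | <>~p there: 4:T, 7:F. ✓
4: successors {6}; ~p | <>~p there: 6:F. ✗
5: no successors, so <>(~p | <>~p) fails. ✗
6: no successors, so <>(~p | <>~p) fails. ✗
7: no successors, so <>(~p | <>~p) fails. ✗
Satisfying worlds: {1, 3}.

2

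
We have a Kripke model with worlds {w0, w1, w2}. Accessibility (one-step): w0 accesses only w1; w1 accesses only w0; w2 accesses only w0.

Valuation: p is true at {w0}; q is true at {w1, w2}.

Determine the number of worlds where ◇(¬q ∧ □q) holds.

w0: successors {w1}; ¬q ∧ □q there: w1:F. ✗
w1: successors {w0}; ¬q ∧ □q there: w0:T. ✓
w2: successors {w0}; ¬q ∧ □q there: w0:T. ✓
Satisfying worlds: {w1, w2}.

2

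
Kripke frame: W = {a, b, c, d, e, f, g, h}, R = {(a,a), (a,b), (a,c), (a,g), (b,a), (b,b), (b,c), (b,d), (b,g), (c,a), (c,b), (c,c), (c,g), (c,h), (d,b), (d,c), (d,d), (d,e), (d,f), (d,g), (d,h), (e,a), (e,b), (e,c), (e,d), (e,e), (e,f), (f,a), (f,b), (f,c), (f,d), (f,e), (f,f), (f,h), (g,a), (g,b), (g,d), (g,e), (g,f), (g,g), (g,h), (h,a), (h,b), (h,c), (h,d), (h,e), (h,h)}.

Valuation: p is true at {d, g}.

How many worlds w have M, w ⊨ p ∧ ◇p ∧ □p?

0

a: p is F, ◇p ∧ □p is F. ✗
b: p is F, ◇p ∧ □p is F. ✗
c: p is F, ◇p ∧ □p is F. ✗
d: p is T, ◇p ∧ □p is F. ✗
e: p is F, ◇p ∧ □p is F. ✗
f: p is F, ◇p ∧ □p is F. ✗
g: p is T, ◇p ∧ □p is F. ✗
h: p is F, ◇p ∧ □p is F. ✗
Satisfying worlds: ∅.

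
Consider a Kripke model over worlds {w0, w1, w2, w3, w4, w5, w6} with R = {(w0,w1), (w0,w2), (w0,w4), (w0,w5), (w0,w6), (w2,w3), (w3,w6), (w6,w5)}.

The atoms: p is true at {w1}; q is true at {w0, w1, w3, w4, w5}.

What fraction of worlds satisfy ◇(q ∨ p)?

3/7

w0: successors {w1, w2, w4, w5, w6}; q ∨ p there: w1:T, w2:F, w4:T, w5:T, w6:F. ✓
w1: no successors, so ◇(q ∨ p) fails. ✗
w2: successors {w3}; q ∨ p there: w3:T. ✓
w3: successors {w6}; q ∨ p there: w6:F. ✗
w4: no successors, so ◇(q ∨ p) fails. ✗
w5: no successors, so ◇(q ∨ p) fails. ✗
w6: successors {w5}; q ∨ p there: w5:T. ✓
That's 3 of 7 worlds, so 3/7.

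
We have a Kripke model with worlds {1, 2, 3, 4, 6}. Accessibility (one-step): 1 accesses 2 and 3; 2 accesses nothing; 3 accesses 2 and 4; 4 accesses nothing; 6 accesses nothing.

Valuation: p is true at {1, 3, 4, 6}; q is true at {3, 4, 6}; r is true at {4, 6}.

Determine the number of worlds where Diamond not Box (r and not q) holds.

1: successors {2, 3}; not Box (r and not q) there: 2:F, 3:T. ✓
2: no successors, so Diamond not Box (r and not q) fails. ✗
3: successors {2, 4}; not Box (r and not q) there: 2:F, 4:F. ✗
4: no successors, so Diamond not Box (r and not q) fails. ✗
6: no successors, so Diamond not Box (r and not q) fails. ✗
Satisfying worlds: {1}.

1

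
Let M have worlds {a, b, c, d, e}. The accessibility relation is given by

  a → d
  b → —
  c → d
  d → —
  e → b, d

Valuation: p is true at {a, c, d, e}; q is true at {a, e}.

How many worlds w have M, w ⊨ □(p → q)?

2

a: successors {d}; p → q there: d:F. ✗
b: no successors, so □(p → q) holds vacuously. ✓
c: successors {d}; p → q there: d:F. ✗
d: no successors, so □(p → q) holds vacuously. ✓
e: successors {b, d}; p → q there: b:T, d:F. ✗
Satisfying worlds: {b, d}.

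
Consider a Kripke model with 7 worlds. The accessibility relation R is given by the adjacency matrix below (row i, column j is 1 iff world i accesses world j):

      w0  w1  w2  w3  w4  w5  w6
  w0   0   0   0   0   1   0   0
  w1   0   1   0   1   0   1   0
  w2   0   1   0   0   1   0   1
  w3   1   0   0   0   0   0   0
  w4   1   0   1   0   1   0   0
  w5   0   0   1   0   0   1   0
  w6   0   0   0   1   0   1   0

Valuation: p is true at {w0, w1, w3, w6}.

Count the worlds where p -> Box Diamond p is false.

w0: p is T, Box Diamond p is T. ✓
w1: p is T, Box Diamond p is F. ✗
w2: p is F, Box Diamond p is T. ✓
w3: p is T, Box Diamond p is F. ✗
w4: p is F, Box Diamond p is F. ✓
w5: p is F, Box Diamond p is F. ✓
w6: p is T, Box Diamond p is F. ✗
Satisfying worlds: {w0, w2, w4, w5}.
So p -> Box Diamond p fails at the other 3 worlds.

3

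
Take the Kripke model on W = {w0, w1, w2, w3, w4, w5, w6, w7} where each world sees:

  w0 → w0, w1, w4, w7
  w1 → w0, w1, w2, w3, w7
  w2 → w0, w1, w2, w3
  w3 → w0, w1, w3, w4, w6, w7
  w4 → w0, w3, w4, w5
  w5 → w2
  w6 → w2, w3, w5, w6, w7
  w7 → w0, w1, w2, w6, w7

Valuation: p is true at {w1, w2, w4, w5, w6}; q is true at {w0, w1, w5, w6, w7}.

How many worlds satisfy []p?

w0: successors {w0, w1, w4, w7}; p there: w0:F, w1:T, w4:T, w7:F. ✗
w1: successors {w0, w1, w2, w3, w7}; p there: w0:F, w1:T, w2:T, w3:F, w7:F. ✗
w2: successors {w0, w1, w2, w3}; p there: w0:F, w1:T, w2:T, w3:F. ✗
w3: successors {w0, w1, w3, w4, w6, w7}; p there: w0:F, w1:T, w3:F, w4:T, w6:T, w7:F. ✗
w4: successors {w0, w3, w4, w5}; p there: w0:F, w3:F, w4:T, w5:T. ✗
w5: successors {w2}; p there: w2:T. ✓
w6: successors {w2, w3, w5, w6, w7}; p there: w2:T, w3:F, w5:T, w6:T, w7:F. ✗
w7: successors {w0, w1, w2, w6, w7}; p there: w0:F, w1:T, w2:T, w6:T, w7:F. ✗
Satisfying worlds: {w5}.

1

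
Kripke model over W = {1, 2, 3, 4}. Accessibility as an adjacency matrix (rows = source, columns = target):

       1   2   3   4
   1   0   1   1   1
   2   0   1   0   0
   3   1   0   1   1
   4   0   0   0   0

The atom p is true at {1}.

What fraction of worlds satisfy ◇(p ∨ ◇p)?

1: successors {2, 3, 4}; p ∨ ◇p there: 2:F, 3:T, 4:F. ✓
2: successors {2}; p ∨ ◇p there: 2:F. ✗
3: successors {1, 3, 4}; p ∨ ◇p there: 1:T, 3:T, 4:F. ✓
4: no successors, so ◇(p ∨ ◇p) fails. ✗
That's 2 of 4 worlds, so 2/4 = 1/2.

1/2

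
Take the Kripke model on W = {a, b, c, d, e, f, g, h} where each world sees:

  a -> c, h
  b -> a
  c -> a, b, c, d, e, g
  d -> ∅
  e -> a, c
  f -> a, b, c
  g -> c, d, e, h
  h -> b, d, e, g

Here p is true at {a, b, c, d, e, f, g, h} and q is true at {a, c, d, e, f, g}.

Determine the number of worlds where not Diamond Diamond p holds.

a: Diamond Diamond p is T. ✗
b: Diamond Diamond p is T. ✗
c: Diamond Diamond p is T. ✗
d: Diamond Diamond p is F. ✓
e: Diamond Diamond p is T. ✗
f: Diamond Diamond p is T. ✗
g: Diamond Diamond p is T. ✗
h: Diamond Diamond p is T. ✗
Satisfying worlds: {d}.

1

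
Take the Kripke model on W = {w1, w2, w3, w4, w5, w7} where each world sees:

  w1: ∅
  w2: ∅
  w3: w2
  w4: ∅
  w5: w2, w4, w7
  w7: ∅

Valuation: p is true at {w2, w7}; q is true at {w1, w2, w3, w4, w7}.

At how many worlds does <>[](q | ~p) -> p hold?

w1: <>[](q | ~p) is F, p is F. ✓
w2: <>[](q | ~p) is F, p is T. ✓
w3: <>[](q | ~p) is T, p is F. ✗
w4: <>[](q | ~p) is F, p is F. ✓
w5: <>[](q | ~p) is T, p is F. ✗
w7: <>[](q | ~p) is F, p is T. ✓
Satisfying worlds: {w1, w2, w4, w7}.

4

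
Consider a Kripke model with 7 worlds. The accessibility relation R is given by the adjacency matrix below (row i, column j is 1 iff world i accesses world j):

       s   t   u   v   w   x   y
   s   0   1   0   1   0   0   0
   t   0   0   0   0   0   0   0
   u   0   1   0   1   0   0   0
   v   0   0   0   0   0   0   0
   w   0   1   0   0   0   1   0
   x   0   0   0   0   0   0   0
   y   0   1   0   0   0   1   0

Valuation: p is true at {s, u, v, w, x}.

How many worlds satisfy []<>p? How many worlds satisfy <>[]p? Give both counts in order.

3 and 4

For []<>p:
s: successors {t, v}; <>p there: t:F, v:F. ✗
t: no successors, so []<>p holds vacuously. ✓
u: successors {t, v}; <>p there: t:F, v:F. ✗
v: no successors, so []<>p holds vacuously. ✓
w: successors {t, x}; <>p there: t:F, x:F. ✗
x: no successors, so []<>p holds vacuously. ✓
y: successors {t, x}; <>p there: t:F, x:F. ✗
— 3 worlds.
For <>[]p:
s: successors {t, v}; []p there: t:T, v:T. ✓
t: no successors, so <>[]p fails. ✗
u: successors {t, v}; []p there: t:T, v:T. ✓
v: no successors, so <>[]p fails. ✗
w: successors {t, x}; []p there: t:T, x:T. ✓
x: no successors, so <>[]p fails. ✗
y: successors {t, x}; []p there: t:T, x:T. ✓
— 4 worlds.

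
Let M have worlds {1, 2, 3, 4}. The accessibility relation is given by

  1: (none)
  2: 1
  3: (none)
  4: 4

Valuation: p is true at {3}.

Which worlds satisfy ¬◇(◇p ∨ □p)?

{1, 3, 4}

1: ◇(◇p ∨ □p) is F. ✓
2: ◇(◇p ∨ □p) is T. ✗
3: ◇(◇p ∨ □p) is F. ✓
4: ◇(◇p ∨ □p) is F. ✓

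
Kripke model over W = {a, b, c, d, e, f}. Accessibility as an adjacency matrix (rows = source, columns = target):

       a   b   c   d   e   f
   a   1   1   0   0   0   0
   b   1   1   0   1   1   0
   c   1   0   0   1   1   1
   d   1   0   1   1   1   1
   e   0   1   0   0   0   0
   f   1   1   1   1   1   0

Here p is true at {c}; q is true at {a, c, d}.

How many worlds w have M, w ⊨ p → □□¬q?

a: p is F, □□¬q is F. ✓
b: p is F, □□¬q is F. ✓
c: p is T, □□¬q is F. ✗
d: p is F, □□¬q is F. ✓
e: p is F, □□¬q is F. ✓
f: p is F, □□¬q is F. ✓
Satisfying worlds: {a, b, d, e, f}.

5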